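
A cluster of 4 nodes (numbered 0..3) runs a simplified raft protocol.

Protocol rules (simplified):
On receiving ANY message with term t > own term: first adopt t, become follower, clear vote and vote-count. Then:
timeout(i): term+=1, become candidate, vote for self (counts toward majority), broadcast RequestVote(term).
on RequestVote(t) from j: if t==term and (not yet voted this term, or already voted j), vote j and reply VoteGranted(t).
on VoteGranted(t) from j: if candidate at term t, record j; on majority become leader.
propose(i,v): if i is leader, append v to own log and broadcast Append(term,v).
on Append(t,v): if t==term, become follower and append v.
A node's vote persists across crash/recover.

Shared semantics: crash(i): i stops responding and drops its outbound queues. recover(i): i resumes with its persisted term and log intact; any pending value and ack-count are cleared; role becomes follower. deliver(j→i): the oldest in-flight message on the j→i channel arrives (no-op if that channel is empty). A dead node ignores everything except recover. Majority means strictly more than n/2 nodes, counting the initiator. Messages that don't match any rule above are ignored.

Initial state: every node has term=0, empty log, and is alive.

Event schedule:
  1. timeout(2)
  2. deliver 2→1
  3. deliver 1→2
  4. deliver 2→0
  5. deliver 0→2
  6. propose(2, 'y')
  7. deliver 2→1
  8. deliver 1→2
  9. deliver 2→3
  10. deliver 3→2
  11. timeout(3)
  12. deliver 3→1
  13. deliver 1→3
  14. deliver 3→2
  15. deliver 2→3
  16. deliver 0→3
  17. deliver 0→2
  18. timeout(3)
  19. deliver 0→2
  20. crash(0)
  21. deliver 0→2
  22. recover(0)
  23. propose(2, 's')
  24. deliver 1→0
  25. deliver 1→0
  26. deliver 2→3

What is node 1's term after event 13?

2

after 1 — timeout(2): n2:cand/t1/[-]
after 2 — deliver 2→1: n1:foll/t1/[-]
after 3 — deliver 1→2: ·
after 4 — deliver 2→0: n0:foll/t1/[-]
after 5 — deliver 0→2: n2:lead/t1/[-]
after 6 — propose(2,'y'): n2:lead/t1/[y]
after 7 — deliver 2→1: n1:foll/t1/[y]
after 8 — deliver 1→2: ·
after 9 — deliver 2→3: n3:foll/t1/[-]
after 10 — deliver 3→2: ·
after 11 — timeout(3): n3:cand/t2/[-]
after 12 — deliver 3→1: n1:foll/t2/[y]
after 13 — deliver 1→3: ·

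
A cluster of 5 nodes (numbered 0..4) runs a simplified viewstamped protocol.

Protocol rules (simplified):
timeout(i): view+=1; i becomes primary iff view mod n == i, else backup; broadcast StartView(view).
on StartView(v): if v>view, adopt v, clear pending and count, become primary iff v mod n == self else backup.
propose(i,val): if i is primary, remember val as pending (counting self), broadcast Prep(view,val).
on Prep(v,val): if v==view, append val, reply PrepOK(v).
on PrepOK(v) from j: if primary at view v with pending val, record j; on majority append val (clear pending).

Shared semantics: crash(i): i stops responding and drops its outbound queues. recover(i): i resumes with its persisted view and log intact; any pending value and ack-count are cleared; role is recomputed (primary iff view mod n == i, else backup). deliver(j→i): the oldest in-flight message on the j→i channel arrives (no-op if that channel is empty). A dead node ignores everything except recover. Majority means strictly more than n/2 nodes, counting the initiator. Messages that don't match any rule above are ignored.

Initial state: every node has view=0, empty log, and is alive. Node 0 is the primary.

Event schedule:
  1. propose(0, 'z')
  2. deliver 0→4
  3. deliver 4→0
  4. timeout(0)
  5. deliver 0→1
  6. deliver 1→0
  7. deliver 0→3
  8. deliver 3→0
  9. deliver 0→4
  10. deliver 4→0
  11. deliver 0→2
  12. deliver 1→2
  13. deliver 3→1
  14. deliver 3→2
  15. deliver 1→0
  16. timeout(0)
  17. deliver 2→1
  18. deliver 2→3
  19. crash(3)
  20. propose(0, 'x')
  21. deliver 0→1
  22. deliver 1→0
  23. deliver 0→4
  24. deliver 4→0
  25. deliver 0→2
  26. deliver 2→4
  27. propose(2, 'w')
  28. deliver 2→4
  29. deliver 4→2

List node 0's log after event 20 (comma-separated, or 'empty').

empty

step 1 propose(0,'z'): —
step 2 deliver 0→4: 4={back,v=0,log=z}
step 3 deliver 4→0: —
step 4 timeout(0): 0={back,v=1,log=-}
step 5 deliver 0→1: 1={back,v=0,log=z}
step 6 deliver 1→0: —
step 7 deliver 0→3: 3={back,v=0,log=z}
step 8 deliver 3→0: —
step 9 deliver 0→4: 4={back,v=1,log=z}
step 10 deliver 4→0: —
step 11 deliver 0→2: 2={back,v=0,log=z}
step 12 deliver 1→2: —
step 13 deliver 3→1: —
step 14 deliver 3→2: —
step 15 deliver 1→0: —
step 16 timeout(0): 0={back,v=2,log=-}
step 17 deliver 2→1: —
step 18 deliver 2→3: —
step 19 crash(3): 3={✗back,v=0,log=z}
step 20 propose(0,'x'): —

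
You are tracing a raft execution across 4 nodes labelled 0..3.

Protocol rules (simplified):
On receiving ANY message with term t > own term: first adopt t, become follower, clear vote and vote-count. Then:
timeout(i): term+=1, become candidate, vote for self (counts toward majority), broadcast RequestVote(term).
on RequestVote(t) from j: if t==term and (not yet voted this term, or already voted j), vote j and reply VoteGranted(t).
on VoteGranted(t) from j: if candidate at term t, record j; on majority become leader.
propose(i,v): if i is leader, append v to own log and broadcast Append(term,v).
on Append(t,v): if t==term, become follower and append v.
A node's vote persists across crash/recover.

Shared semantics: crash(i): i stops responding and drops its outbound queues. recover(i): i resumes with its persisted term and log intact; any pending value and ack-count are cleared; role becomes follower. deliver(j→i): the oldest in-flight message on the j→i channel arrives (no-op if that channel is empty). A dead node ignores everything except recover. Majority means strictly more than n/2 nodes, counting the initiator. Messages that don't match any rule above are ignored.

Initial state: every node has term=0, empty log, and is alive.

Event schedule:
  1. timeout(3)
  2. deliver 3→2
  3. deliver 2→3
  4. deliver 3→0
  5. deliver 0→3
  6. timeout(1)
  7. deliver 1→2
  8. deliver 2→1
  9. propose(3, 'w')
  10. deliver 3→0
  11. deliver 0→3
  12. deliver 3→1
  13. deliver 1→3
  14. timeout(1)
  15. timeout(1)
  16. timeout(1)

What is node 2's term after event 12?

1. timeout(3):  <3:cand t1 ->
2. deliver 3→2:  <2:foll t1 ->
3. deliver 2→3:  nop
4. deliver 3→0:  <0:foll t1 ->
5. deliver 0→3:  <3:lead t1 ->
6. timeout(1):  <1:cand t1 ->
7. deliver 1→2:  nop
8. deliver 2→1:  nop
9. propose(3,'w'):  <3:lead t1 w>
10. deliver 3→0:  <0:foll t1 w>
11. deliver 0→3:  nop
12. deliver 3→1:  nop

1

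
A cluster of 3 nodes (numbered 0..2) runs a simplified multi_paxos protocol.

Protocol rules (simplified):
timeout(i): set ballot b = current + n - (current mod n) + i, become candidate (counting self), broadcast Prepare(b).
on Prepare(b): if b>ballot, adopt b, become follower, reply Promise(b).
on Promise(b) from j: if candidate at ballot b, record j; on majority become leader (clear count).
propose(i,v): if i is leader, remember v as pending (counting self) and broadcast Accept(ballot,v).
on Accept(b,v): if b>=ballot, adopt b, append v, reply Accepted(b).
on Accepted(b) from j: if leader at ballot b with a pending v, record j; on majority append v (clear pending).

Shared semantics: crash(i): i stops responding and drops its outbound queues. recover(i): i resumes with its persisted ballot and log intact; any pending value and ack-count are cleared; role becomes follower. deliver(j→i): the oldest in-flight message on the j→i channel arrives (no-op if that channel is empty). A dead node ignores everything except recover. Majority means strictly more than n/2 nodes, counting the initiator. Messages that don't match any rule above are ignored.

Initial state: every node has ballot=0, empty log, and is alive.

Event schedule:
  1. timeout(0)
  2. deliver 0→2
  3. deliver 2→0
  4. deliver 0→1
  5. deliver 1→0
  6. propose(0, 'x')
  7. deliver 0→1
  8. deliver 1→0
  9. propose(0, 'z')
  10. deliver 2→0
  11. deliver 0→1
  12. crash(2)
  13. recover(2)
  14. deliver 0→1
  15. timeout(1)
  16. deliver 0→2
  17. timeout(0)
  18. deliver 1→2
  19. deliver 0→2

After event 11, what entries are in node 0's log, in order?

e1 timeout(0): 0[cand,b=3,-]
e2 deliver 0→2: 2[foll,b=3,-]
e3 deliver 2→0: 0[lead,b=3,-]
e4 deliver 0→1: 1[foll,b=3,-]
e5 deliver 1→0: ·
e6 propose(0,'x'): ·
e7 deliver 0→1: 1[foll,b=3,x]
e8 deliver 1→0: 0[lead,b=3,x]
e9 propose(0,'z'): ·
e10 deliver 2→0: ·
e11 deliver 0→1: 1[foll,b=3,x,z]

x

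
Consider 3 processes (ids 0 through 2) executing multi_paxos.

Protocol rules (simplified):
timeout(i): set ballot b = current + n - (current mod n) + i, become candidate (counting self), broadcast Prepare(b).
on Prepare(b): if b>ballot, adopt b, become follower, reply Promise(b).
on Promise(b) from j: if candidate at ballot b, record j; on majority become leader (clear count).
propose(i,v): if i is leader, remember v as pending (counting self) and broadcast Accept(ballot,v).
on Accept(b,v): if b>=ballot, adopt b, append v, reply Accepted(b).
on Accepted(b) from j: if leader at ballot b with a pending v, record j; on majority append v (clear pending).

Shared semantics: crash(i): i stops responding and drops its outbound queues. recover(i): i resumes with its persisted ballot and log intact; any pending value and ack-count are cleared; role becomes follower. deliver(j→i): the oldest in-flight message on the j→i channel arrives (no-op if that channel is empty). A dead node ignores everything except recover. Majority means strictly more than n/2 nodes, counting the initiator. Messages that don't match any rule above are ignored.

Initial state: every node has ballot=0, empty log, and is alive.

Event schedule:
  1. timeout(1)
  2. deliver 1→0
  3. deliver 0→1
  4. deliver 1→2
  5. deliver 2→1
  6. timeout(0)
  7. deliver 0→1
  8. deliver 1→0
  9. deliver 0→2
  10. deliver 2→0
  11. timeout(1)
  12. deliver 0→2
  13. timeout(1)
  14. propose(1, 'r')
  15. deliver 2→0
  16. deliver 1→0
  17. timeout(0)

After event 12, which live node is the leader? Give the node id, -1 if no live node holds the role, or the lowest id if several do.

0

step 1 timeout(1): 1={cand,b=4,log=-}
step 2 deliver 1→0: 0={foll,b=4,log=-}
step 3 deliver 0→1: 1={lead,b=4,log=-}
step 4 deliver 1→2: 2={foll,b=4,log=-}
step 5 deliver 2→1: —
step 6 timeout(0): 0={cand,b=6,log=-}
step 7 deliver 0→1: 1={foll,b=6,log=-}
step 8 deliver 1→0: 0={lead,b=6,log=-}
step 9 deliver 0→2: 2={foll,b=6,log=-}
step 10 deliver 2→0: —
step 11 timeout(1): 1={cand,b=10,log=-}
step 12 deliver 0→2: —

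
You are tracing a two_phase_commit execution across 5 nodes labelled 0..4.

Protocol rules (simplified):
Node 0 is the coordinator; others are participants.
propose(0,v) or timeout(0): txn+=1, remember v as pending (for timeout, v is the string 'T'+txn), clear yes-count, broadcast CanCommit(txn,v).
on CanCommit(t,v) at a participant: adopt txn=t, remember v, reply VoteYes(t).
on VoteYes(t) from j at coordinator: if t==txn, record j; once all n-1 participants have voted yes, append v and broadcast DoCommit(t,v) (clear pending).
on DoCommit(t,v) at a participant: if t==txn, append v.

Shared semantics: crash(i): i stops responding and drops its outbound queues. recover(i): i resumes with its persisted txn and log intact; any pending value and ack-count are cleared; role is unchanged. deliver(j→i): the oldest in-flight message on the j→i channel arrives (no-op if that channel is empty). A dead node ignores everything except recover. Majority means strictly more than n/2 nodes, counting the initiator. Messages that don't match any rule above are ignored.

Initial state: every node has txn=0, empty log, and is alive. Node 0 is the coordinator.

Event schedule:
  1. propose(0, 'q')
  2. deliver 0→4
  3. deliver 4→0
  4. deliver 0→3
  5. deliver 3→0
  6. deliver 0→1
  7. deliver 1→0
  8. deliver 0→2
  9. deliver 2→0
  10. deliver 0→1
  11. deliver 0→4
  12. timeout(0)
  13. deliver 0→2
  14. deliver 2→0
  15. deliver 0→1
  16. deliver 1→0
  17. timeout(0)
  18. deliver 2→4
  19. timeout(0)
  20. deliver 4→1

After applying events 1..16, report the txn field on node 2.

[1] propose(0,'q') → N0(coor t1 [-])
[2] deliver 0→4 → N4(part t1 [-])
[3] deliver 4→0 → ∅
[4] deliver 0→3 → N3(part t1 [-])
[5] deliver 3→0 → ∅
[6] deliver 0→1 → N1(part t1 [-])
[7] deliver 1→0 → ∅
[8] deliver 0→2 → N2(part t1 [-])
[9] deliver 2→0 → N0(coor t1 [q])
[10] deliver 0→1 → N1(part t1 [q])
[11] deliver 0→4 → N4(part t1 [q])
[12] timeout(0) → N0(coor t2 [q])
[13] deliver 0→2 → N2(part t1 [q])
[14] deliver 2→0 → ∅
[15] deliver 0→1 → N1(part t2 [q])
[16] deliver 1→0 → ∅

1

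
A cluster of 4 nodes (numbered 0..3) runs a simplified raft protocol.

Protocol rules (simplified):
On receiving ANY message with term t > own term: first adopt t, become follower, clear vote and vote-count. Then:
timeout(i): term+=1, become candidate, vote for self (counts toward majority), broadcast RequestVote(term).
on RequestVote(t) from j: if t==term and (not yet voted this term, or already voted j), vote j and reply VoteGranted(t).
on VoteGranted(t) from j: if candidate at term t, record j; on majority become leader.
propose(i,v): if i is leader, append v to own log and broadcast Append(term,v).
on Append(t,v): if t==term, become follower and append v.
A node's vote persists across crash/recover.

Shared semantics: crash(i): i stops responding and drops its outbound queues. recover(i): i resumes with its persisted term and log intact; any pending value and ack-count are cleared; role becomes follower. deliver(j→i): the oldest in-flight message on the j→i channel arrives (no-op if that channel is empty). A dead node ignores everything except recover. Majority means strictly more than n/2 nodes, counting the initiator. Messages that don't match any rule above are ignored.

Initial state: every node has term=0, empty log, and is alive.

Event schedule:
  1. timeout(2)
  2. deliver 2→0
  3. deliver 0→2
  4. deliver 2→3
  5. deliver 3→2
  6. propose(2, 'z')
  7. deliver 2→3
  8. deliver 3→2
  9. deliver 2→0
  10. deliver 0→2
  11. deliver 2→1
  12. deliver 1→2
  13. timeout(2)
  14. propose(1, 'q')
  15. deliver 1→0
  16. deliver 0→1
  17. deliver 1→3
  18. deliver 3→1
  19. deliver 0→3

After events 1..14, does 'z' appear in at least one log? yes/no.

step 1 timeout(2): 2={cand,t=1,log=-}
step 2 deliver 2→0: 0={foll,t=1,log=-}
step 3 deliver 0→2: —
step 4 deliver 2→3: 3={foll,t=1,log=-}
step 5 deliver 3→2: 2={lead,t=1,log=-}
step 6 propose(2,'z'): 2={lead,t=1,log=z}
step 7 deliver 2→3: 3={foll,t=1,log=z}
step 8 deliver 3→2: —
step 9 deliver 2→0: 0={foll,t=1,log=z}
step 10 deliver 0→2: —
step 11 deliver 2→1: 1={foll,t=1,log=-}
step 12 deliver 1→2: —
step 13 timeout(2): 2={cand,t=2,log=z}
step 14 propose(1,'q'): —

yes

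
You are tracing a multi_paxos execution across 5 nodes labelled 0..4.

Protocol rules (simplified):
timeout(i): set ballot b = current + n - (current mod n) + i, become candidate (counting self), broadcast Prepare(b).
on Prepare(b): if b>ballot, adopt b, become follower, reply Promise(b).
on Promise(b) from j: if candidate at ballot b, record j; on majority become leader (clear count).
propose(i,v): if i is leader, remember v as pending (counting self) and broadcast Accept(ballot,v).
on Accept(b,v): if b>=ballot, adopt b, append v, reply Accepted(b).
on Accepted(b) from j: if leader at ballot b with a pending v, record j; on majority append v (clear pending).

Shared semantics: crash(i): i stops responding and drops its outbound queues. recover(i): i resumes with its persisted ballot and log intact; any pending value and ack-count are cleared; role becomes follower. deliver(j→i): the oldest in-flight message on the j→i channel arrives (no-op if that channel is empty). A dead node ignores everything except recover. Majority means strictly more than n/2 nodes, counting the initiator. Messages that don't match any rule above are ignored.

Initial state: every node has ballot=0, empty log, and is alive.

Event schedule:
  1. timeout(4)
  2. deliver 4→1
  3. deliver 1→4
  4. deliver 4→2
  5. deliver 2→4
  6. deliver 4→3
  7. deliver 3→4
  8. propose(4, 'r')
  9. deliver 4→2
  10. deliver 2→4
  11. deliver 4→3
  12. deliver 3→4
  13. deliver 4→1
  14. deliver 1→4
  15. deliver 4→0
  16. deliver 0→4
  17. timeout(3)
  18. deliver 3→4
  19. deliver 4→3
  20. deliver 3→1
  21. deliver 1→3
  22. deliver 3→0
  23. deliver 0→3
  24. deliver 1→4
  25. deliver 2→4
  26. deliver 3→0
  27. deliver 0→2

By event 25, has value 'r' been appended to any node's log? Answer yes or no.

e1 timeout(4): 4[cand,b=9,-]
e2 deliver 4→1: 1[foll,b=9,-]
e3 deliver 1→4: ·
e4 deliver 4→2: 2[foll,b=9,-]
e5 deliver 2→4: 4[lead,b=9,-]
e6 deliver 4→3: 3[foll,b=9,-]
e7 deliver 3→4: ·
e8 propose(4,'r'): ·
e9 deliver 4→2: 2[foll,b=9,r]
e10 deliver 2→4: ·
e11 deliver 4→3: 3[foll,b=9,r]
e12 deliver 3→4: 4[lead,b=9,r]
e13 deliver 4→1: 1[foll,b=9,r]
e14 deliver 1→4: ·
e15 deliver 4→0: 0[foll,b=9,-]
e16 deliver 0→4: ·
e17 timeout(3): 3[cand,b=13,r]
e18 deliver 3→4: 4[foll,b=13,r]
e19 deliver 4→3: ·
e20 deliver 3→1: 1[foll,b=13,r]
e21 deliver 1→3: 3[lead,b=13,r]
e22 deliver 3→0: 0[foll,b=13,-]
e23 deliver 0→3: ·
e24 deliver 1→4: ·
e25 deliver 2→4: ·

yes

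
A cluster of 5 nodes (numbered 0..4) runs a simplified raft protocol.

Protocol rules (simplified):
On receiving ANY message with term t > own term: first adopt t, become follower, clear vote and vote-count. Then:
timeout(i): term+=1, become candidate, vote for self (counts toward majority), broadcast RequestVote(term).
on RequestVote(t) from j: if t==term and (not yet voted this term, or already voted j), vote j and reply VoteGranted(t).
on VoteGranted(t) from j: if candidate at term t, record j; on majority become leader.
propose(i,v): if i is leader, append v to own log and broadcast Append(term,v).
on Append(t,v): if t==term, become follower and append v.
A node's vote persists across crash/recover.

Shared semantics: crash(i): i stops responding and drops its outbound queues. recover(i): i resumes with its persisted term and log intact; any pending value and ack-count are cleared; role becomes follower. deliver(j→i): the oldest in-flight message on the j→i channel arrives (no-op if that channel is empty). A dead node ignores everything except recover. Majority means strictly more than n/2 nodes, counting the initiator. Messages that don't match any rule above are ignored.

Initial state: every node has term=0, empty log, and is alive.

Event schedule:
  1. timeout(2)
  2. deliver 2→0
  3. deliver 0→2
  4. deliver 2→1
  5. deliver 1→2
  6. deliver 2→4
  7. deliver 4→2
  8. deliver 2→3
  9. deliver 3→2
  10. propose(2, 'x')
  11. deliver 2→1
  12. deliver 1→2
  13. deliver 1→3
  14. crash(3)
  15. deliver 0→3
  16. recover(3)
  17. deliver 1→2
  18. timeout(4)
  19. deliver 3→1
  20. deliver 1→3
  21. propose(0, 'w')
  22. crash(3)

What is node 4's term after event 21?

step 1 timeout(2): 2={cand,t=1,log=-}
step 2 deliver 2→0: 0={foll,t=1,log=-}
step 3 deliver 0→2: —
step 4 deliver 2→1: 1={foll,t=1,log=-}
step 5 deliver 1→2: 2={lead,t=1,log=-}
step 6 deliver 2→4: 4={foll,t=1,log=-}
step 7 deliver 4→2: —
step 8 deliver 2→3: 3={foll,t=1,log=-}
step 9 deliver 3→2: —
step 10 propose(2,'x'): 2={lead,t=1,log=x}
step 11 deliver 2→1: 1={foll,t=1,log=x}
step 12 deliver 1→2: —
step 13 deliver 1→3: —
step 14 crash(3): 3={✗foll,t=1,log=-}
step 15 deliver 0→3: —
step 16 recover(3): 3={foll,t=1,log=-}
step 17 deliver 1→2: —
step 18 timeout(4): 4={cand,t=2,log=-}
step 19 deliver 3→1: —
step 20 deliver 1→3: —
step 21 propose(0,'w'): —

2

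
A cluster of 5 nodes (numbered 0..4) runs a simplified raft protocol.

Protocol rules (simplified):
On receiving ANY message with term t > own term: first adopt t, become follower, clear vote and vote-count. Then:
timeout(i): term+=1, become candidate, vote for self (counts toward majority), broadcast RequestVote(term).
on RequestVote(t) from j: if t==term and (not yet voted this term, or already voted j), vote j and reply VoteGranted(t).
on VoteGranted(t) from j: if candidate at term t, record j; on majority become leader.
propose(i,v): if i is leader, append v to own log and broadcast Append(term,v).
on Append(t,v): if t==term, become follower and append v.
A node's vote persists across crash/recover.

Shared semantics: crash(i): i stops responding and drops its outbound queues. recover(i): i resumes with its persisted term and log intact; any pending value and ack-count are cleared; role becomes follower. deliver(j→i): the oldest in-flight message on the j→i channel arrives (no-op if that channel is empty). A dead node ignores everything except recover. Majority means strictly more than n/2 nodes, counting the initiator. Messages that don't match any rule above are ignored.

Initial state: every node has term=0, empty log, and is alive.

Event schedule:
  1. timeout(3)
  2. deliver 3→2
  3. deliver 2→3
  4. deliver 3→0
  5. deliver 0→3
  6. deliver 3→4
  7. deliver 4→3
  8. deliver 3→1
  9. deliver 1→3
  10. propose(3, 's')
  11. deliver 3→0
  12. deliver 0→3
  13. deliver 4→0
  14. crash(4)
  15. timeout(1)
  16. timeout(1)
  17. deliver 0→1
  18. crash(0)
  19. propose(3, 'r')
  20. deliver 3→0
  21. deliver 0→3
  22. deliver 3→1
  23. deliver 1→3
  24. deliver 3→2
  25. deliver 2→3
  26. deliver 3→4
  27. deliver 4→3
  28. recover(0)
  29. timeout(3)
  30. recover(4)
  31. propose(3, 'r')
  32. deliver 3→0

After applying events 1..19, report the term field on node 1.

1. timeout(3):  <3:cand t1 ->
2. deliver 3→2:  <2:foll t1 ->
3. deliver 2→3:  nop
4. deliver 3→0:  <0:foll t1 ->
5. deliver 0→3:  <3:lead t1 ->
6. deliver 3→4:  <4:foll t1 ->
7. deliver 4→3:  nop
8. deliver 3→1:  <1:foll t1 ->
9. deliver 1→3:  nop
10. propose(3,'s'):  <3:lead t1 s>
11. deliver 3→0:  <0:foll t1 s>
12. deliver 0→3:  nop
13. deliver 4→0:  nop
14. crash(4):  <4:✗foll t1 ->
15. timeout(1):  <1:cand t2 ->
16. timeout(1):  <1:cand t3 ->
17. deliver 0→1:  nop
18. crash(0):  <0:✗foll t1 s>
19. propose(3,'r'):  <3:lead t1 s,r>

3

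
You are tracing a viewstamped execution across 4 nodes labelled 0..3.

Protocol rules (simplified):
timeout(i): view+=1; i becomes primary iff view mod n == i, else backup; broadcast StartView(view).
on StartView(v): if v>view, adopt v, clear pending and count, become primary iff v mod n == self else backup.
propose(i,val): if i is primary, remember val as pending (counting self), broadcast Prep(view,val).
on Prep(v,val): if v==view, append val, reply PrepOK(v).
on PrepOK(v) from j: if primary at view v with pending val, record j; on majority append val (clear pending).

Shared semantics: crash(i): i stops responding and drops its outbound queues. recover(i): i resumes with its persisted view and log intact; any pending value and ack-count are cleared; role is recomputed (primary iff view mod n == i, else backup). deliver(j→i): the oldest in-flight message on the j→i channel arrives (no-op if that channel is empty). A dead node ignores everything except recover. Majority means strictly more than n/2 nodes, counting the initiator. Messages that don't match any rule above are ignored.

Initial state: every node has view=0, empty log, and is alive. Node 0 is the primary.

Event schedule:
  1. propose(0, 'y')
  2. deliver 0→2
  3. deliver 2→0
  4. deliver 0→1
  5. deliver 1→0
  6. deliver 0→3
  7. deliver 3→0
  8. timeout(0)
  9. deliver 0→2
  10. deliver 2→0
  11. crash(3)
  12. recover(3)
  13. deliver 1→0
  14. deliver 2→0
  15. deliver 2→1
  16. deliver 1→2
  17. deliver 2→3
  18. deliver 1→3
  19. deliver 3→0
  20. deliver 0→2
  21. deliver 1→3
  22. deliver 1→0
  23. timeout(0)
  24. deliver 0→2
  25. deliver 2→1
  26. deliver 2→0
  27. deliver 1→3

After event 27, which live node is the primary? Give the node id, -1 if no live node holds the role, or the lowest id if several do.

step 1 propose(0,'y'): —
step 2 deliver 0→2: 2={back,v=0,log=y}
step 3 deliver 2→0: —
step 4 deliver 0→1: 1={back,v=0,log=y}
step 5 deliver 1→0: 0={prim,v=0,log=y}
step 6 deliver 0→3: 3={back,v=0,log=y}
step 7 deliver 3→0: —
step 8 timeout(0): 0={back,v=1,log=y}
step 9 deliver 0→2: 2={back,v=1,log=y}
step 10 deliver 2→0: —
step 11 crash(3): 3={✗back,v=0,log=y}
step 12 recover(3): 3={back,v=0,log=y}
step 13 deliver 1→0: —
step 14 deliver 2→0: —
step 15 deliver 2→1: —
step 16 deliver 1→2: —
step 17 deliver 2→3: —
step 18 deliver 1→3: —
step 19 deliver 3→0: —
step 20 deliver 0→2: —
step 21 deliver 1→3: —
step 22 deliver 1→0: —
step 23 timeout(0): 0={back,v=2,log=y}
step 24 deliver 0→2: 2={prim,v=2,log=y}
step 25 deliver 2→1: —
step 26 deliver 2→0: —
step 27 deliver 1→3: —

2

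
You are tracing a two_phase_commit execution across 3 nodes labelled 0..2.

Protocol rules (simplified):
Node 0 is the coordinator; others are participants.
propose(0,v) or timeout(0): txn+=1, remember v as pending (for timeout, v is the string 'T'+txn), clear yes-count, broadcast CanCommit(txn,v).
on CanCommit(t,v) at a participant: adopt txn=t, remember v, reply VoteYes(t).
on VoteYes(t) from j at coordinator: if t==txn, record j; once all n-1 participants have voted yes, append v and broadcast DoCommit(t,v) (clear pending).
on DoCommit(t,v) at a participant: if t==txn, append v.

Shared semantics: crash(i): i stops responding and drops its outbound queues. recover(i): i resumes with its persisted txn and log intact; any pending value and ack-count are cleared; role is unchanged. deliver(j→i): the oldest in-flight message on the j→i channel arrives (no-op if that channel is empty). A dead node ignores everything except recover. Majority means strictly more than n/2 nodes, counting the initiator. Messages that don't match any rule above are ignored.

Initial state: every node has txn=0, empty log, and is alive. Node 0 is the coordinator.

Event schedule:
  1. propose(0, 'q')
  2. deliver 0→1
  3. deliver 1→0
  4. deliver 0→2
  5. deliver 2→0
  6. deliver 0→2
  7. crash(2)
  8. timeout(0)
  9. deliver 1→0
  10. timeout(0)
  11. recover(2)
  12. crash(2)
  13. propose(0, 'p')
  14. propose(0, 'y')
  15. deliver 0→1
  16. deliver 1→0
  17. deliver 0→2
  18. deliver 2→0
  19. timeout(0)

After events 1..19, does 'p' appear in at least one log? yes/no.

e1 propose(0,'q'): 0[coor,t=1,-]
e2 deliver 0→1: 1[part,t=1,-]
e3 deliver 1→0: ·
e4 deliver 0→2: 2[part,t=1,-]
e5 deliver 2→0: 0[coor,t=1,q]
e6 deliver 0→2: 2[part,t=1,q]
e7 crash(2): 2[✗part,t=1,q]
e8 timeout(0): 0[coor,t=2,q]
e9 deliver 1→0: ·
e10 timeout(0): 0[coor,t=3,q]
e11 recover(2): 2[part,t=1,q]
e12 crash(2): 2[✗part,t=1,q]
e13 propose(0,'p'): 0[coor,t=4,q]
e14 propose(0,'y'): 0[coor,t=5,q]
e15 deliver 0→1: 1[part,t=1,q]
e16 deliver 1→0: ·
e17 deliver 0→2: ·
e18 deliver 2→0: ·
e19 timeout(0): 0[coor,t=6,q]

no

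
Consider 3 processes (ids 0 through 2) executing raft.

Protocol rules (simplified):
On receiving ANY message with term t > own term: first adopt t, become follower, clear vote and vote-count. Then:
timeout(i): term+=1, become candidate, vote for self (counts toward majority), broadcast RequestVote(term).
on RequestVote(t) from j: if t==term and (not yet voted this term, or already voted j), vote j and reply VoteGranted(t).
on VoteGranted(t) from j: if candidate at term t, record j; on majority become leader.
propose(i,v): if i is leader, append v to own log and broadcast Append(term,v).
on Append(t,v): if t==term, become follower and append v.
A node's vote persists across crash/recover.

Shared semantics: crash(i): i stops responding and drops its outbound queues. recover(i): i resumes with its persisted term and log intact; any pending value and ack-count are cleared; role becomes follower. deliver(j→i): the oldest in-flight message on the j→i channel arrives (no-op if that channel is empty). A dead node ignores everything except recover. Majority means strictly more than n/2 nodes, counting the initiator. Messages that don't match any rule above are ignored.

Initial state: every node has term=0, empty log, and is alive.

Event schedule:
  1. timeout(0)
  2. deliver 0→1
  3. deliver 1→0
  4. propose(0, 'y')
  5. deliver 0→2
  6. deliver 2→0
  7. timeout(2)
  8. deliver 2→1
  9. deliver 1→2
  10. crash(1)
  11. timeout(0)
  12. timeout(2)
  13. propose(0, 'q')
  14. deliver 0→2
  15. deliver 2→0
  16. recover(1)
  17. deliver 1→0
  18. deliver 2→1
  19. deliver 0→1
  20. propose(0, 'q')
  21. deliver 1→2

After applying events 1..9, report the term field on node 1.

e1 timeout(0): 0[cand,t=1,-]
e2 deliver 0→1: 1[foll,t=1,-]
e3 deliver 1→0: 0[lead,t=1,-]
e4 propose(0,'y'): 0[lead,t=1,y]
e5 deliver 0→2: 2[foll,t=1,-]
e6 deliver 2→0: ·
e7 timeout(2): 2[cand,t=2,-]
e8 deliver 2→1: 1[foll,t=2,-]
e9 deliver 1→2: 2[lead,t=2,-]

2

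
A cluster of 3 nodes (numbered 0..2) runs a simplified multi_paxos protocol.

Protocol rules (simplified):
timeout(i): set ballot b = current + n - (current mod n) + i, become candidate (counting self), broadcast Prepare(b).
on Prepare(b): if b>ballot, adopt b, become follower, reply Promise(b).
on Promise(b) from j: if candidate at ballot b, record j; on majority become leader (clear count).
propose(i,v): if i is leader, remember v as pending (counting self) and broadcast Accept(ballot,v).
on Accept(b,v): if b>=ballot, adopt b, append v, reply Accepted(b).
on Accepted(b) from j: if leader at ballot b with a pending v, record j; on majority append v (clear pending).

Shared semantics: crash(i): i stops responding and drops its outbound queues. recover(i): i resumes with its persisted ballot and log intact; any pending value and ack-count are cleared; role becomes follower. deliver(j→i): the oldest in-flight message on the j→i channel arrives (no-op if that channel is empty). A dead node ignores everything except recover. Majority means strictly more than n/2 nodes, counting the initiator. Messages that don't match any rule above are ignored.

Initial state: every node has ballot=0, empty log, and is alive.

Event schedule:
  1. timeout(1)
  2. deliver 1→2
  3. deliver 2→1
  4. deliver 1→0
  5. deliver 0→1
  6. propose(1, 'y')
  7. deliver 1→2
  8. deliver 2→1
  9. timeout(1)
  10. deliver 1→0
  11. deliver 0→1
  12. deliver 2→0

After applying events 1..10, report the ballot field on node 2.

e1 timeout(1): 1[cand,b=4,-]
e2 deliver 1→2: 2[foll,b=4,-]
e3 deliver 2→1: 1[lead,b=4,-]
e4 deliver 1→0: 0[foll,b=4,-]
e5 deliver 0→1: ·
e6 propose(1,'y'): ·
e7 deliver 1→2: 2[foll,b=4,y]
e8 deliver 2→1: 1[lead,b=4,y]
e9 timeout(1): 1[cand,b=7,y]
e10 deliver 1→0: 0[foll,b=4,y]

4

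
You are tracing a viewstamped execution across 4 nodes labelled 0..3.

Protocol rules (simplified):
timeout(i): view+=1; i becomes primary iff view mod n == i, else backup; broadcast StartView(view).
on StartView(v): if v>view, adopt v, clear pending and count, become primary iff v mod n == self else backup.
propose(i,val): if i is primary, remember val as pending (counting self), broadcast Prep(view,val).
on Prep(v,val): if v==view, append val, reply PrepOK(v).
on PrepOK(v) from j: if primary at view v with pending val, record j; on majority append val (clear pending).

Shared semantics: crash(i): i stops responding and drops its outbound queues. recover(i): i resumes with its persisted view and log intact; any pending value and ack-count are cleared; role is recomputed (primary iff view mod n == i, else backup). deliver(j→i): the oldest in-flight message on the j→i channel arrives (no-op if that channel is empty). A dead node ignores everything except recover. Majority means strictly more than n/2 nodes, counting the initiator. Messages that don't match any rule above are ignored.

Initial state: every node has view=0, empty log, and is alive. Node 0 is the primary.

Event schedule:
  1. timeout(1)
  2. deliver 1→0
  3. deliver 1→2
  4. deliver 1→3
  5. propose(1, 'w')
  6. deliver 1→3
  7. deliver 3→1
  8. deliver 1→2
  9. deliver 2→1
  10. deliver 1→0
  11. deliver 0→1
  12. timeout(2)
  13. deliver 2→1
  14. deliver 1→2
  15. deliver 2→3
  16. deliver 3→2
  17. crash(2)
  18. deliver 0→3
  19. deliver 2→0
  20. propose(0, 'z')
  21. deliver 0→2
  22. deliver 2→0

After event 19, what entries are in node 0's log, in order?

[1] timeout(1) → N1(prim v1 [-])
[2] deliver 1→0 → N0(back v1 [-])
[3] deliver 1→2 → N2(back v1 [-])
[4] deliver 1→3 → N3(back v1 [-])
[5] propose(1,'w') → ∅
[6] deliver 1→3 → N3(back v1 [w])
[7] deliver 3→1 → ∅
[8] deliver 1→2 → N2(back v1 [w])
[9] deliver 2→1 → N1(prim v1 [w])
[10] deliver 1→0 → N0(back v1 [w])
[11] deliver 0→1 → ∅
[12] timeout(2) → N2(prim v2 [w])
[13] deliver 2→1 → N1(back v2 [w])
[14] deliver 1→2 → ∅
[15] deliver 2→3 → N3(back v2 [w])
[16] deliver 3→2 → ∅
[17] crash(2) → N2(✗prim v2 [w])
[18] deliver 0→3 → ∅
[19] deliver 2→0 → ∅

w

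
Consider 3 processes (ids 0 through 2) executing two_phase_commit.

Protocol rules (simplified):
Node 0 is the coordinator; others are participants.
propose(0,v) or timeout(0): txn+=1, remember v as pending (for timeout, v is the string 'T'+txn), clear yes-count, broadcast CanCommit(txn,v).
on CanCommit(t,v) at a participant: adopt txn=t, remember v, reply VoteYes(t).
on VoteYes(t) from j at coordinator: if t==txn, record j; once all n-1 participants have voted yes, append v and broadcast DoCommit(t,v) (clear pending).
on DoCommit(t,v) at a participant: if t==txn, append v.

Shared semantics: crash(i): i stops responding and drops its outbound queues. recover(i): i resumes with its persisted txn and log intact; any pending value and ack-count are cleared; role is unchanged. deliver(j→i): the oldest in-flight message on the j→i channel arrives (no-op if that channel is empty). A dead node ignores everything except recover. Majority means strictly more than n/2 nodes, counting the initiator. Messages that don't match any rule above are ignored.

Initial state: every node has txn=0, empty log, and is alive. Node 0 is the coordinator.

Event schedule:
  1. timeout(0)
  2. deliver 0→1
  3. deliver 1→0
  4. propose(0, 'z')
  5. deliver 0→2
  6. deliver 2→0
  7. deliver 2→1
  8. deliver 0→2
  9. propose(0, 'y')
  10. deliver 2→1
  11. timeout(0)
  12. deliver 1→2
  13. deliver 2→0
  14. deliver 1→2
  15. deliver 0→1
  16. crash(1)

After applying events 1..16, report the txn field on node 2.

2

1. timeout(0):  <0:coor t1 ->
2. deliver 0→1:  <1:part t1 ->
3. deliver 1→0:  nop
4. propose(0,'z'):  <0:coor t2 ->
5. deliver 0→2:  <2:part t1 ->
6. deliver 2→0:  nop
7. deliver 2→1:  nop
8. deliver 0→2:  <2:part t2 ->
9. propose(0,'y'):  <0:coor t3 ->
10. deliver 2→1:  nop
11. timeout(0):  <0:coor t4 ->
12. deliver 1→2:  nop
13. deliver 2→0:  nop
14. deliver 1→2:  nop
15. deliver 0→1:  <1:part t2 ->
16. crash(1):  <1:✗part t2 ->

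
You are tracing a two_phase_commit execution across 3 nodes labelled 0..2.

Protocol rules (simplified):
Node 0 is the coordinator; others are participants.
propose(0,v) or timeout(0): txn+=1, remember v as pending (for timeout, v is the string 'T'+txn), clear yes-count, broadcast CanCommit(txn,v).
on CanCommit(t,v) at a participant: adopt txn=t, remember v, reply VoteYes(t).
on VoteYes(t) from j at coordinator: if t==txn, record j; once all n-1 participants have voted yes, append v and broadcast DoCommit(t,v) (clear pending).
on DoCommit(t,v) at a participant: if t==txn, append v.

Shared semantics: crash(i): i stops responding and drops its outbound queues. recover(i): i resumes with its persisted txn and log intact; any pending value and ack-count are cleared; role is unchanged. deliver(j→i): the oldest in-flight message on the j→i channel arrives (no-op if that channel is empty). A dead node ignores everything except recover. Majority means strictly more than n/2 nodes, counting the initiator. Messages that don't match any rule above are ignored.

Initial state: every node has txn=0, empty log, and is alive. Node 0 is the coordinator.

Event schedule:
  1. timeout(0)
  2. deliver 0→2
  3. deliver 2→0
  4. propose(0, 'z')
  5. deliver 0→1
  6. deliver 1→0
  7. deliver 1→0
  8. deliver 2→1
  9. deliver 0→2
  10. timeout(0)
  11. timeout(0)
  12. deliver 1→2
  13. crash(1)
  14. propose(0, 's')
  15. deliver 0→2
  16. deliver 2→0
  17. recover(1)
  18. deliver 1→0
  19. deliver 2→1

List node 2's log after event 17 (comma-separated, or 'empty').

empty

after 1 — timeout(0): n0:coor/t1/[-]
after 2 — deliver 0→2: n2:part/t1/[-]
after 3 — deliver 2→0: ·
after 4 — propose(0,'z'): n0:coor/t2/[-]
after 5 — deliver 0→1: n1:part/t1/[-]
after 6 — deliver 1→0: ·
after 7 — deliver 1→0: ·
after 8 — deliver 2→1: ·
after 9 — deliver 0→2: n2:part/t2/[-]
after 10 — timeout(0): n0:coor/t3/[-]
after 11 — timeout(0): n0:coor/t4/[-]
after 12 — deliver 1→2: ·
after 13 — crash(1): n1:✗part/t1/[-]
after 14 — propose(0,'s'): n0:coor/t5/[-]
after 15 — deliver 0→2: n2:part/t3/[-]
after 16 — deliver 2→0: ·
after 17 — recover(1): n1:part/t1/[-]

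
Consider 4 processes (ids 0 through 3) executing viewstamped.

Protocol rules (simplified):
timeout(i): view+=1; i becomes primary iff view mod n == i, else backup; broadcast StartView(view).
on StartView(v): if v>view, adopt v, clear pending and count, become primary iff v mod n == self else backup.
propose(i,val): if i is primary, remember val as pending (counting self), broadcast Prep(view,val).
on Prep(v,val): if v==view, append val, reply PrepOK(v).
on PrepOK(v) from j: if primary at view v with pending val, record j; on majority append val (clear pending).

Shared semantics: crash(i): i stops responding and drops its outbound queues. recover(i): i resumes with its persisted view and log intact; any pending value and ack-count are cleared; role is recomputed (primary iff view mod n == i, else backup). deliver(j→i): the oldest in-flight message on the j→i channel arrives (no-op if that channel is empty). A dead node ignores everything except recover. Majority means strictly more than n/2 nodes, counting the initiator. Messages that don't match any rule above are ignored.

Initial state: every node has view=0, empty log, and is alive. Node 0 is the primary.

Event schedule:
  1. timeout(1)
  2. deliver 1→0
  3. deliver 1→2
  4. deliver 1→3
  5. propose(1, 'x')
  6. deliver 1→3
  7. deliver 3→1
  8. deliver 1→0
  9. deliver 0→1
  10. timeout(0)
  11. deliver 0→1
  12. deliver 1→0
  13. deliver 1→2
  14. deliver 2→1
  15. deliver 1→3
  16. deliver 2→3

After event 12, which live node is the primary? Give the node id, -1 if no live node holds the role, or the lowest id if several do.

-1

after 1 — timeout(1): n1:prim/v1/[-]
after 2 — deliver 1→0: n0:back/v1/[-]
after 3 — deliver 1→2: n2:back/v1/[-]
after 4 — deliver 1→3: n3:back/v1/[-]
after 5 — propose(1,'x'): ·
after 6 — deliver 1→3: n3:back/v1/[x]
after 7 — deliver 3→1: ·
after 8 — deliver 1→0: n0:back/v1/[x]
after 9 — deliver 0→1: n1:prim/v1/[x]
after 10 — timeout(0): n0:back/v2/[x]
after 11 — deliver 0→1: n1:back/v2/[x]
after 12 — deliver 1→0: ·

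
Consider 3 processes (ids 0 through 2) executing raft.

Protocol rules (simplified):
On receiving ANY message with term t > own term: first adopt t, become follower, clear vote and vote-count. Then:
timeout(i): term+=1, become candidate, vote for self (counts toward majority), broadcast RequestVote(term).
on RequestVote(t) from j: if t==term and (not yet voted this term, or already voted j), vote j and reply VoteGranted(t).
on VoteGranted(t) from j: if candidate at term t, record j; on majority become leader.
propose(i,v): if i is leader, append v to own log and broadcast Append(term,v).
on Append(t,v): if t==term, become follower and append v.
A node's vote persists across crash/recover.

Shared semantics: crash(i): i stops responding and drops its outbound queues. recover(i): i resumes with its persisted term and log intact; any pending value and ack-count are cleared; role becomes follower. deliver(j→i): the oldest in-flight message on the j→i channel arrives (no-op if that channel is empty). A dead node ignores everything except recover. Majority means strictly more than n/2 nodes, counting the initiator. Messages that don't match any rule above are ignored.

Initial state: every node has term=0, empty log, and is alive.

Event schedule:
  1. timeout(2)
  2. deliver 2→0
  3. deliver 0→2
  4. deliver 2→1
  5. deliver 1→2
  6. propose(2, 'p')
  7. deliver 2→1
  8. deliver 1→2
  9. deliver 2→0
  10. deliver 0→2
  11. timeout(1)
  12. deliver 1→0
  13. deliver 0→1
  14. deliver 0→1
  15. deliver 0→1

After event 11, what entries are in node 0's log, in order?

p

after 1 — timeout(2): n2:cand/t1/[-]
after 2 — deliver 2→0: n0:foll/t1/[-]
after 3 — deliver 0→2: n2:lead/t1/[-]
after 4 — deliver 2→1: n1:foll/t1/[-]
after 5 — deliver 1→2: ·
after 6 — propose(2,'p'): n2:lead/t1/[p]
after 7 — deliver 2→1: n1:foll/t1/[p]
after 8 — deliver 1→2: ·
after 9 — deliver 2→0: n0:foll/t1/[p]
after 10 — deliver 0→2: ·
after 11 — timeout(1): n1:cand/t2/[p]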